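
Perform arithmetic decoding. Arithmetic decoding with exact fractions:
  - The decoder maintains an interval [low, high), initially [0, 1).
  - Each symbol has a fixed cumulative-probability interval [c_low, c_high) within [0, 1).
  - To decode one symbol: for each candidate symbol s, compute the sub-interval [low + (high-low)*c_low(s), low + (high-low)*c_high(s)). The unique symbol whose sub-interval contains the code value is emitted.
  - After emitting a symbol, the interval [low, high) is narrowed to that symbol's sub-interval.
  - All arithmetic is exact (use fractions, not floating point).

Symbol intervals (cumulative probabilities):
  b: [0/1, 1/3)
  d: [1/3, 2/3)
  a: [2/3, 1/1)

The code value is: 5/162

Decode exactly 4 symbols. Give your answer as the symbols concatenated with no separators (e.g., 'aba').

Step 1: interval [0/1, 1/1), width = 1/1 - 0/1 = 1/1
  'b': [0/1 + 1/1*0/1, 0/1 + 1/1*1/3) = [0/1, 1/3) <- contains code 5/162
  'd': [0/1 + 1/1*1/3, 0/1 + 1/1*2/3) = [1/3, 2/3)
  'a': [0/1 + 1/1*2/3, 0/1 + 1/1*1/1) = [2/3, 1/1)
  emit 'b', narrow to [0/1, 1/3)
Step 2: interval [0/1, 1/3), width = 1/3 - 0/1 = 1/3
  'b': [0/1 + 1/3*0/1, 0/1 + 1/3*1/3) = [0/1, 1/9) <- contains code 5/162
  'd': [0/1 + 1/3*1/3, 0/1 + 1/3*2/3) = [1/9, 2/9)
  'a': [0/1 + 1/3*2/3, 0/1 + 1/3*1/1) = [2/9, 1/3)
  emit 'b', narrow to [0/1, 1/9)
Step 3: interval [0/1, 1/9), width = 1/9 - 0/1 = 1/9
  'b': [0/1 + 1/9*0/1, 0/1 + 1/9*1/3) = [0/1, 1/27) <- contains code 5/162
  'd': [0/1 + 1/9*1/3, 0/1 + 1/9*2/3) = [1/27, 2/27)
  'a': [0/1 + 1/9*2/3, 0/1 + 1/9*1/1) = [2/27, 1/9)
  emit 'b', narrow to [0/1, 1/27)
Step 4: interval [0/1, 1/27), width = 1/27 - 0/1 = 1/27
  'b': [0/1 + 1/27*0/1, 0/1 + 1/27*1/3) = [0/1, 1/81)
  'd': [0/1 + 1/27*1/3, 0/1 + 1/27*2/3) = [1/81, 2/81)
  'a': [0/1 + 1/27*2/3, 0/1 + 1/27*1/1) = [2/81, 1/27) <- contains code 5/162
  emit 'a', narrow to [2/81, 1/27)

Answer: bbba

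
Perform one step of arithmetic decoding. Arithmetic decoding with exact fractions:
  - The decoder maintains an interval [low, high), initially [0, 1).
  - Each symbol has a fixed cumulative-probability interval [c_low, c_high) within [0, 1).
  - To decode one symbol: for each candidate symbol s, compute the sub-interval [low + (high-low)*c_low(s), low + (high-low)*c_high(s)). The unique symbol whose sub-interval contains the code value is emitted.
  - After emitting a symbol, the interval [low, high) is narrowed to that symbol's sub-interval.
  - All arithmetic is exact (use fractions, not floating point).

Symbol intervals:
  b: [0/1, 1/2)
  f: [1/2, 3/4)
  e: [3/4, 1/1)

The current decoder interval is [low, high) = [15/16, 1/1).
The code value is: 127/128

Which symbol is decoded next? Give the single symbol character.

Interval width = high − low = 1/1 − 15/16 = 1/16
Scaled code = (code − low) / width = (127/128 − 15/16) / 1/16 = 7/8
  b: [0/1, 1/2) 
  f: [1/2, 3/4) 
  e: [3/4, 1/1) ← scaled code falls here ✓

Answer: e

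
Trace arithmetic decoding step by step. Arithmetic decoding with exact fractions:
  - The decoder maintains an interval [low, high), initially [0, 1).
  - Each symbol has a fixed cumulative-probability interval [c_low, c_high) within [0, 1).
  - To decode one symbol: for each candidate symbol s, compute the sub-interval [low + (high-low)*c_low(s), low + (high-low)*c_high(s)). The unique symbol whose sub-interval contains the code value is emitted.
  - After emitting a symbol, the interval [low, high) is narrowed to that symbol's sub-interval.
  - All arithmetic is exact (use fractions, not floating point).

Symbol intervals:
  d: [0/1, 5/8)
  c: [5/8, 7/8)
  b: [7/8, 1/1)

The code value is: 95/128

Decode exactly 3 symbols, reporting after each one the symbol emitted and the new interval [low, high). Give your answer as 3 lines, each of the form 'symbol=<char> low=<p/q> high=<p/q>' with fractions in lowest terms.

Answer: symbol=c low=5/8 high=7/8
symbol=d low=5/8 high=25/32
symbol=c low=185/256 high=195/256

Derivation:
Step 1: interval [0/1, 1/1), width = 1/1 - 0/1 = 1/1
  'd': [0/1 + 1/1*0/1, 0/1 + 1/1*5/8) = [0/1, 5/8)
  'c': [0/1 + 1/1*5/8, 0/1 + 1/1*7/8) = [5/8, 7/8) <- contains code 95/128
  'b': [0/1 + 1/1*7/8, 0/1 + 1/1*1/1) = [7/8, 1/1)
  emit 'c', narrow to [5/8, 7/8)
Step 2: interval [5/8, 7/8), width = 7/8 - 5/8 = 1/4
  'd': [5/8 + 1/4*0/1, 5/8 + 1/4*5/8) = [5/8, 25/32) <- contains code 95/128
  'c': [5/8 + 1/4*5/8, 5/8 + 1/4*7/8) = [25/32, 27/32)
  'b': [5/8 + 1/4*7/8, 5/8 + 1/4*1/1) = [27/32, 7/8)
  emit 'd', narrow to [5/8, 25/32)
Step 3: interval [5/8, 25/32), width = 25/32 - 5/8 = 5/32
  'd': [5/8 + 5/32*0/1, 5/8 + 5/32*5/8) = [5/8, 185/256)
  'c': [5/8 + 5/32*5/8, 5/8 + 5/32*7/8) = [185/256, 195/256) <- contains code 95/128
  'b': [5/8 + 5/32*7/8, 5/8 + 5/32*1/1) = [195/256, 25/32)
  emit 'c', narrow to [185/256, 195/256)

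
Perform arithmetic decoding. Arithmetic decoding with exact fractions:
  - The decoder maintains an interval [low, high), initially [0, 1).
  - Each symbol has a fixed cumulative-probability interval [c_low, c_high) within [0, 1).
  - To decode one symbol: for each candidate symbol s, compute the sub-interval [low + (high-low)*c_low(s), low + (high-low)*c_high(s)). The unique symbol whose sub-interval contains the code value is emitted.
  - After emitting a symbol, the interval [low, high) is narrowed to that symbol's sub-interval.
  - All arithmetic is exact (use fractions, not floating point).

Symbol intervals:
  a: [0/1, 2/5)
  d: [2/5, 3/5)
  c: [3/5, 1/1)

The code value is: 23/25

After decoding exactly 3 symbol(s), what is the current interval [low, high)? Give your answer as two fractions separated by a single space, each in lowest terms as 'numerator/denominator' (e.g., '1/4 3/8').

Step 1: interval [0/1, 1/1), width = 1/1 - 0/1 = 1/1
  'a': [0/1 + 1/1*0/1, 0/1 + 1/1*2/5) = [0/1, 2/5)
  'd': [0/1 + 1/1*2/5, 0/1 + 1/1*3/5) = [2/5, 3/5)
  'c': [0/1 + 1/1*3/5, 0/1 + 1/1*1/1) = [3/5, 1/1) <- contains code 23/25
  emit 'c', narrow to [3/5, 1/1)
Step 2: interval [3/5, 1/1), width = 1/1 - 3/5 = 2/5
  'a': [3/5 + 2/5*0/1, 3/5 + 2/5*2/5) = [3/5, 19/25)
  'd': [3/5 + 2/5*2/5, 3/5 + 2/5*3/5) = [19/25, 21/25)
  'c': [3/5 + 2/5*3/5, 3/5 + 2/5*1/1) = [21/25, 1/1) <- contains code 23/25
  emit 'c', narrow to [21/25, 1/1)
Step 3: interval [21/25, 1/1), width = 1/1 - 21/25 = 4/25
  'a': [21/25 + 4/25*0/1, 21/25 + 4/25*2/5) = [21/25, 113/125)
  'd': [21/25 + 4/25*2/5, 21/25 + 4/25*3/5) = [113/125, 117/125) <- contains code 23/25
  'c': [21/25 + 4/25*3/5, 21/25 + 4/25*1/1) = [117/125, 1/1)
  emit 'd', narrow to [113/125, 117/125)

Answer: 113/125 117/125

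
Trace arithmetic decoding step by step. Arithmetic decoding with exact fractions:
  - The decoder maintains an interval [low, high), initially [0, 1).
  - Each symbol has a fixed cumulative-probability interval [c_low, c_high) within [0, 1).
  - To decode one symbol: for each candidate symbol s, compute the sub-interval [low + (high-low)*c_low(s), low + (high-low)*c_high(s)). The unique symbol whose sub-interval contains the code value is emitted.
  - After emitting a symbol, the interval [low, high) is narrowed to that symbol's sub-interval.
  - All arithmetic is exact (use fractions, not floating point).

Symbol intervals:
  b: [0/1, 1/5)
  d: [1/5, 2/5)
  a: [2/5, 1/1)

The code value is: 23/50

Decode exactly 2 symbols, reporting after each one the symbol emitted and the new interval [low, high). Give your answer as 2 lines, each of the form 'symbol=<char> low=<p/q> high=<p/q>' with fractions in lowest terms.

Answer: symbol=a low=2/5 high=1/1
symbol=b low=2/5 high=13/25

Derivation:
Step 1: interval [0/1, 1/1), width = 1/1 - 0/1 = 1/1
  'b': [0/1 + 1/1*0/1, 0/1 + 1/1*1/5) = [0/1, 1/5)
  'd': [0/1 + 1/1*1/5, 0/1 + 1/1*2/5) = [1/5, 2/5)
  'a': [0/1 + 1/1*2/5, 0/1 + 1/1*1/1) = [2/5, 1/1) <- contains code 23/50
  emit 'a', narrow to [2/5, 1/1)
Step 2: interval [2/5, 1/1), width = 1/1 - 2/5 = 3/5
  'b': [2/5 + 3/5*0/1, 2/5 + 3/5*1/5) = [2/5, 13/25) <- contains code 23/50
  'd': [2/5 + 3/5*1/5, 2/5 + 3/5*2/5) = [13/25, 16/25)
  'a': [2/5 + 3/5*2/5, 2/5 + 3/5*1/1) = [16/25, 1/1)
  emit 'b', narrow to [2/5, 13/25)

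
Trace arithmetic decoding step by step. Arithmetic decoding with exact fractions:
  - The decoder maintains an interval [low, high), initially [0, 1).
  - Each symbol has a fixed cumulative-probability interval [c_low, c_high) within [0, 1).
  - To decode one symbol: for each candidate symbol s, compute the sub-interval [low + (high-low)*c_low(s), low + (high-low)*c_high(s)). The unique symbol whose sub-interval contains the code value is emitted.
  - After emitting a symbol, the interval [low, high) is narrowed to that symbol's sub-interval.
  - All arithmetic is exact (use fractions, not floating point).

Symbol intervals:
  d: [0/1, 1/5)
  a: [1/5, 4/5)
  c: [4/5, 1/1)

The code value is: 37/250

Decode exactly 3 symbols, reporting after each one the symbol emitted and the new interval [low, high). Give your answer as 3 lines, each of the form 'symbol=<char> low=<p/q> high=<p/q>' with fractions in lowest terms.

Answer: symbol=d low=0/1 high=1/5
symbol=a low=1/25 high=4/25
symbol=c low=17/125 high=4/25

Derivation:
Step 1: interval [0/1, 1/1), width = 1/1 - 0/1 = 1/1
  'd': [0/1 + 1/1*0/1, 0/1 + 1/1*1/5) = [0/1, 1/5) <- contains code 37/250
  'a': [0/1 + 1/1*1/5, 0/1 + 1/1*4/5) = [1/5, 4/5)
  'c': [0/1 + 1/1*4/5, 0/1 + 1/1*1/1) = [4/5, 1/1)
  emit 'd', narrow to [0/1, 1/5)
Step 2: interval [0/1, 1/5), width = 1/5 - 0/1 = 1/5
  'd': [0/1 + 1/5*0/1, 0/1 + 1/5*1/5) = [0/1, 1/25)
  'a': [0/1 + 1/5*1/5, 0/1 + 1/5*4/5) = [1/25, 4/25) <- contains code 37/250
  'c': [0/1 + 1/5*4/5, 0/1 + 1/5*1/1) = [4/25, 1/5)
  emit 'a', narrow to [1/25, 4/25)
Step 3: interval [1/25, 4/25), width = 4/25 - 1/25 = 3/25
  'd': [1/25 + 3/25*0/1, 1/25 + 3/25*1/5) = [1/25, 8/125)
  'a': [1/25 + 3/25*1/5, 1/25 + 3/25*4/5) = [8/125, 17/125)
  'c': [1/25 + 3/25*4/5, 1/25 + 3/25*1/1) = [17/125, 4/25) <- contains code 37/250
  emit 'c', narrow to [17/125, 4/25)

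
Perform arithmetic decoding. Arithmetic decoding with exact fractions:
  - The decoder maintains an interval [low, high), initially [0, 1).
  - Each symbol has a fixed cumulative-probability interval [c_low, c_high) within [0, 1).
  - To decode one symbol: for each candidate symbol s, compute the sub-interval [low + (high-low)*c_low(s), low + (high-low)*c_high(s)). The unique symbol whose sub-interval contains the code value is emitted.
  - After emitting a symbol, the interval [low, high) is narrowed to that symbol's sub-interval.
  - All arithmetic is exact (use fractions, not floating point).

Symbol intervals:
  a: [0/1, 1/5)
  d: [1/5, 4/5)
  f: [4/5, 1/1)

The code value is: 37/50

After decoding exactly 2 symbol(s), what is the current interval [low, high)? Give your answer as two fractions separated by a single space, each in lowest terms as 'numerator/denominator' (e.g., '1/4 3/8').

Step 1: interval [0/1, 1/1), width = 1/1 - 0/1 = 1/1
  'a': [0/1 + 1/1*0/1, 0/1 + 1/1*1/5) = [0/1, 1/5)
  'd': [0/1 + 1/1*1/5, 0/1 + 1/1*4/5) = [1/5, 4/5) <- contains code 37/50
  'f': [0/1 + 1/1*4/5, 0/1 + 1/1*1/1) = [4/5, 1/1)
  emit 'd', narrow to [1/5, 4/5)
Step 2: interval [1/5, 4/5), width = 4/5 - 1/5 = 3/5
  'a': [1/5 + 3/5*0/1, 1/5 + 3/5*1/5) = [1/5, 8/25)
  'd': [1/5 + 3/5*1/5, 1/5 + 3/5*4/5) = [8/25, 17/25)
  'f': [1/5 + 3/5*4/5, 1/5 + 3/5*1/1) = [17/25, 4/5) <- contains code 37/50
  emit 'f', narrow to [17/25, 4/5)

Answer: 17/25 4/5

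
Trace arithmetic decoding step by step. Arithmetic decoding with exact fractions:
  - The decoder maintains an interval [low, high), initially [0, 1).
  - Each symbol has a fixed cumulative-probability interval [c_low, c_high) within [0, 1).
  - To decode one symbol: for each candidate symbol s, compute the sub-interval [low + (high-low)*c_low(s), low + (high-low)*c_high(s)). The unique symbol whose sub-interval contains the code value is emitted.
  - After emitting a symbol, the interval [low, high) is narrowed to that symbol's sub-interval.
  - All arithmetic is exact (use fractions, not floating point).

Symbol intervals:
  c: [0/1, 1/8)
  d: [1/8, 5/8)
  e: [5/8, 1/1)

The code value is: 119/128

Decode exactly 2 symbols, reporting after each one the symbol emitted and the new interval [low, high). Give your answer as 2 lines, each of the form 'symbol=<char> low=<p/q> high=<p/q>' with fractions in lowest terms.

Answer: symbol=e low=5/8 high=1/1
symbol=e low=55/64 high=1/1

Derivation:
Step 1: interval [0/1, 1/1), width = 1/1 - 0/1 = 1/1
  'c': [0/1 + 1/1*0/1, 0/1 + 1/1*1/8) = [0/1, 1/8)
  'd': [0/1 + 1/1*1/8, 0/1 + 1/1*5/8) = [1/8, 5/8)
  'e': [0/1 + 1/1*5/8, 0/1 + 1/1*1/1) = [5/8, 1/1) <- contains code 119/128
  emit 'e', narrow to [5/8, 1/1)
Step 2: interval [5/8, 1/1), width = 1/1 - 5/8 = 3/8
  'c': [5/8 + 3/8*0/1, 5/8 + 3/8*1/8) = [5/8, 43/64)
  'd': [5/8 + 3/8*1/8, 5/8 + 3/8*5/8) = [43/64, 55/64)
  'e': [5/8 + 3/8*5/8, 5/8 + 3/8*1/1) = [55/64, 1/1) <- contains code 119/128
  emit 'e', narrow to [55/64, 1/1)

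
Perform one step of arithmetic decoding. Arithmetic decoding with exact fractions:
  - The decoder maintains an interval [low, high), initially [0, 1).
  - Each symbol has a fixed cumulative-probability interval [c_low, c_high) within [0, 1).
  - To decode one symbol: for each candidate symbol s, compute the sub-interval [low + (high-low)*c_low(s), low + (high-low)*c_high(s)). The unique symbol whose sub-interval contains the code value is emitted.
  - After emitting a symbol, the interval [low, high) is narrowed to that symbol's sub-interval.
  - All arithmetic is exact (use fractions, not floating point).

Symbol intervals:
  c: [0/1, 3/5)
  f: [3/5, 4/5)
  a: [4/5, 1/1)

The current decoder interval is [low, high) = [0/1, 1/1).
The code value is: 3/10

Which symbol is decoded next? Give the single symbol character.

Answer: c

Derivation:
Interval width = high − low = 1/1 − 0/1 = 1/1
Scaled code = (code − low) / width = (3/10 − 0/1) / 1/1 = 3/10
  c: [0/1, 3/5) ← scaled code falls here ✓
  f: [3/5, 4/5) 
  a: [4/5, 1/1) 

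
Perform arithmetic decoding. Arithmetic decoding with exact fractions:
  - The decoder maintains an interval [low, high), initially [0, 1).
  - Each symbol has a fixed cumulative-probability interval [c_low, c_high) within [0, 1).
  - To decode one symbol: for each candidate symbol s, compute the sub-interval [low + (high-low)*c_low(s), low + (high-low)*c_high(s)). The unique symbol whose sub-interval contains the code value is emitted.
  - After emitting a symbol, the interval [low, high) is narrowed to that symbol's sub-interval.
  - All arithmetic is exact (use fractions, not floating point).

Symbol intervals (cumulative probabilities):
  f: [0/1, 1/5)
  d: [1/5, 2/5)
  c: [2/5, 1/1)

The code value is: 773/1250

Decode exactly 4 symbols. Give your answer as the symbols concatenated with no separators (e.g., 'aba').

Step 1: interval [0/1, 1/1), width = 1/1 - 0/1 = 1/1
  'f': [0/1 + 1/1*0/1, 0/1 + 1/1*1/5) = [0/1, 1/5)
  'd': [0/1 + 1/1*1/5, 0/1 + 1/1*2/5) = [1/5, 2/5)
  'c': [0/1 + 1/1*2/5, 0/1 + 1/1*1/1) = [2/5, 1/1) <- contains code 773/1250
  emit 'c', narrow to [2/5, 1/1)
Step 2: interval [2/5, 1/1), width = 1/1 - 2/5 = 3/5
  'f': [2/5 + 3/5*0/1, 2/5 + 3/5*1/5) = [2/5, 13/25)
  'd': [2/5 + 3/5*1/5, 2/5 + 3/5*2/5) = [13/25, 16/25) <- contains code 773/1250
  'c': [2/5 + 3/5*2/5, 2/5 + 3/5*1/1) = [16/25, 1/1)
  emit 'd', narrow to [13/25, 16/25)
Step 3: interval [13/25, 16/25), width = 16/25 - 13/25 = 3/25
  'f': [13/25 + 3/25*0/1, 13/25 + 3/25*1/5) = [13/25, 68/125)
  'd': [13/25 + 3/25*1/5, 13/25 + 3/25*2/5) = [68/125, 71/125)
  'c': [13/25 + 3/25*2/5, 13/25 + 3/25*1/1) = [71/125, 16/25) <- contains code 773/1250
  emit 'c', narrow to [71/125, 16/25)
Step 4: interval [71/125, 16/25), width = 16/25 - 71/125 = 9/125
  'f': [71/125 + 9/125*0/1, 71/125 + 9/125*1/5) = [71/125, 364/625)
  'd': [71/125 + 9/125*1/5, 71/125 + 9/125*2/5) = [364/625, 373/625)
  'c': [71/125 + 9/125*2/5, 71/125 + 9/125*1/1) = [373/625, 16/25) <- contains code 773/1250
  emit 'c', narrow to [373/625, 16/25)

Answer: cdcc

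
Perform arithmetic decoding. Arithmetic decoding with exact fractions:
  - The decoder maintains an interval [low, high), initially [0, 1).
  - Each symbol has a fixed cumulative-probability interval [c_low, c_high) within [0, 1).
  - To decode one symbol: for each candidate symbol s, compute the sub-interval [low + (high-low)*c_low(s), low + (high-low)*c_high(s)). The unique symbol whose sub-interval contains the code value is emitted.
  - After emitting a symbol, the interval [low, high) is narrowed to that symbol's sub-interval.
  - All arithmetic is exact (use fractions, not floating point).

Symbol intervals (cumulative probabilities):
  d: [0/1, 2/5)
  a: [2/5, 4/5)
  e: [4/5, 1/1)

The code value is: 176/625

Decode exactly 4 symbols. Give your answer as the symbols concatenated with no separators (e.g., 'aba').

Step 1: interval [0/1, 1/1), width = 1/1 - 0/1 = 1/1
  'd': [0/1 + 1/1*0/1, 0/1 + 1/1*2/5) = [0/1, 2/5) <- contains code 176/625
  'a': [0/1 + 1/1*2/5, 0/1 + 1/1*4/5) = [2/5, 4/5)
  'e': [0/1 + 1/1*4/5, 0/1 + 1/1*1/1) = [4/5, 1/1)
  emit 'd', narrow to [0/1, 2/5)
Step 2: interval [0/1, 2/5), width = 2/5 - 0/1 = 2/5
  'd': [0/1 + 2/5*0/1, 0/1 + 2/5*2/5) = [0/1, 4/25)
  'a': [0/1 + 2/5*2/5, 0/1 + 2/5*4/5) = [4/25, 8/25) <- contains code 176/625
  'e': [0/1 + 2/5*4/5, 0/1 + 2/5*1/1) = [8/25, 2/5)
  emit 'a', narrow to [4/25, 8/25)
Step 3: interval [4/25, 8/25), width = 8/25 - 4/25 = 4/25
  'd': [4/25 + 4/25*0/1, 4/25 + 4/25*2/5) = [4/25, 28/125)
  'a': [4/25 + 4/25*2/5, 4/25 + 4/25*4/5) = [28/125, 36/125) <- contains code 176/625
  'e': [4/25 + 4/25*4/5, 4/25 + 4/25*1/1) = [36/125, 8/25)
  emit 'a', narrow to [28/125, 36/125)
Step 4: interval [28/125, 36/125), width = 36/125 - 28/125 = 8/125
  'd': [28/125 + 8/125*0/1, 28/125 + 8/125*2/5) = [28/125, 156/625)
  'a': [28/125 + 8/125*2/5, 28/125 + 8/125*4/5) = [156/625, 172/625)
  'e': [28/125 + 8/125*4/5, 28/125 + 8/125*1/1) = [172/625, 36/125) <- contains code 176/625
  emit 'e', narrow to [172/625, 36/125)

Answer: daae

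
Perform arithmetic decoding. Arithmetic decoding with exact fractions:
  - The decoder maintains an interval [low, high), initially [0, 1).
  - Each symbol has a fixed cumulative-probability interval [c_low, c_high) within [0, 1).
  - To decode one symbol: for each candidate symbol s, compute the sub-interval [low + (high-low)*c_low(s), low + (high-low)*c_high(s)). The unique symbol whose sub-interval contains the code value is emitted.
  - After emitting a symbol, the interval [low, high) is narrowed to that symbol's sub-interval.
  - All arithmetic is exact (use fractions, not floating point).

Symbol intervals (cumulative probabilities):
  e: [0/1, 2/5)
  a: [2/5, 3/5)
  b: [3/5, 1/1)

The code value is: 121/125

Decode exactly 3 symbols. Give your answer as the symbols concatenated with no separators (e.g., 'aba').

Answer: bbb

Derivation:
Step 1: interval [0/1, 1/1), width = 1/1 - 0/1 = 1/1
  'e': [0/1 + 1/1*0/1, 0/1 + 1/1*2/5) = [0/1, 2/5)
  'a': [0/1 + 1/1*2/5, 0/1 + 1/1*3/5) = [2/5, 3/5)
  'b': [0/1 + 1/1*3/5, 0/1 + 1/1*1/1) = [3/5, 1/1) <- contains code 121/125
  emit 'b', narrow to [3/5, 1/1)
Step 2: interval [3/5, 1/1), width = 1/1 - 3/5 = 2/5
  'e': [3/5 + 2/5*0/1, 3/5 + 2/5*2/5) = [3/5, 19/25)
  'a': [3/5 + 2/5*2/5, 3/5 + 2/5*3/5) = [19/25, 21/25)
  'b': [3/5 + 2/5*3/5, 3/5 + 2/5*1/1) = [21/25, 1/1) <- contains code 121/125
  emit 'b', narrow to [21/25, 1/1)
Step 3: interval [21/25, 1/1), width = 1/1 - 21/25 = 4/25
  'e': [21/25 + 4/25*0/1, 21/25 + 4/25*2/5) = [21/25, 113/125)
  'a': [21/25 + 4/25*2/5, 21/25 + 4/25*3/5) = [113/125, 117/125)
  'b': [21/25 + 4/25*3/5, 21/25 + 4/25*1/1) = [117/125, 1/1) <- contains code 121/125
  emit 'b', narrow to [117/125, 1/1)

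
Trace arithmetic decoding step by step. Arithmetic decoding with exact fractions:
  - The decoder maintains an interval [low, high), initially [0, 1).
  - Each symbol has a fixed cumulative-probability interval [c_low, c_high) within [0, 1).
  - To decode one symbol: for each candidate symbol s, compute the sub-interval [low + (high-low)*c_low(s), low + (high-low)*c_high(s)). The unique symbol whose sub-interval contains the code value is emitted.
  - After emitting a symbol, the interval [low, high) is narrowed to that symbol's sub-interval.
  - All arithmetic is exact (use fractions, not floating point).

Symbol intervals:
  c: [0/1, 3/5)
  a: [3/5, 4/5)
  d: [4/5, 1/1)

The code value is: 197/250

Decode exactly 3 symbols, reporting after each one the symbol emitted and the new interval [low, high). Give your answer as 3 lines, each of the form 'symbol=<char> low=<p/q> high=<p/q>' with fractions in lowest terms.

Step 1: interval [0/1, 1/1), width = 1/1 - 0/1 = 1/1
  'c': [0/1 + 1/1*0/1, 0/1 + 1/1*3/5) = [0/1, 3/5)
  'a': [0/1 + 1/1*3/5, 0/1 + 1/1*4/5) = [3/5, 4/5) <- contains code 197/250
  'd': [0/1 + 1/1*4/5, 0/1 + 1/1*1/1) = [4/5, 1/1)
  emit 'a', narrow to [3/5, 4/5)
Step 2: interval [3/5, 4/5), width = 4/5 - 3/5 = 1/5
  'c': [3/5 + 1/5*0/1, 3/5 + 1/5*3/5) = [3/5, 18/25)
  'a': [3/5 + 1/5*3/5, 3/5 + 1/5*4/5) = [18/25, 19/25)
  'd': [3/5 + 1/5*4/5, 3/5 + 1/5*1/1) = [19/25, 4/5) <- contains code 197/250
  emit 'd', narrow to [19/25, 4/5)
Step 3: interval [19/25, 4/5), width = 4/5 - 19/25 = 1/25
  'c': [19/25 + 1/25*0/1, 19/25 + 1/25*3/5) = [19/25, 98/125)
  'a': [19/25 + 1/25*3/5, 19/25 + 1/25*4/5) = [98/125, 99/125) <- contains code 197/250
  'd': [19/25 + 1/25*4/5, 19/25 + 1/25*1/1) = [99/125, 4/5)
  emit 'a', narrow to [98/125, 99/125)

Answer: symbol=a low=3/5 high=4/5
symbol=d low=19/25 high=4/5
symbol=a low=98/125 high=99/125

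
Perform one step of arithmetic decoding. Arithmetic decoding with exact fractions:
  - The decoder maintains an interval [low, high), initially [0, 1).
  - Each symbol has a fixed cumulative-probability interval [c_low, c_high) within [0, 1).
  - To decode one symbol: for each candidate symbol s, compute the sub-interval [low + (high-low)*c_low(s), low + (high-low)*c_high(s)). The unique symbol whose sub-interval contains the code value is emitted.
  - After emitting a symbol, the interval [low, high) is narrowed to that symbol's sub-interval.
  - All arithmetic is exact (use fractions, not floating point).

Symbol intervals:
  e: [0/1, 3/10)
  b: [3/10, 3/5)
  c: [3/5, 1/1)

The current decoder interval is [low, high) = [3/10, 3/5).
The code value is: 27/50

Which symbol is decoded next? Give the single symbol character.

Answer: c

Derivation:
Interval width = high − low = 3/5 − 3/10 = 3/10
Scaled code = (code − low) / width = (27/50 − 3/10) / 3/10 = 4/5
  e: [0/1, 3/10) 
  b: [3/10, 3/5) 
  c: [3/5, 1/1) ← scaled code falls here ✓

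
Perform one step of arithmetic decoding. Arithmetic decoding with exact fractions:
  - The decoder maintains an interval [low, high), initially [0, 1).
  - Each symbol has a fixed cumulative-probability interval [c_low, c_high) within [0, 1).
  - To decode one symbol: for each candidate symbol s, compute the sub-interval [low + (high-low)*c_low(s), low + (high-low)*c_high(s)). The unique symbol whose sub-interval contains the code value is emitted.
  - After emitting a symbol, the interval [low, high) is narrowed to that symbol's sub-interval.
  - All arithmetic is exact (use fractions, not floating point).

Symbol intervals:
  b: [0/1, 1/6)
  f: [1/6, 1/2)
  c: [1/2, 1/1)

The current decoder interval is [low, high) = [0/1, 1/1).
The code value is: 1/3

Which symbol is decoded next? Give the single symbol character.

Answer: f

Derivation:
Interval width = high − low = 1/1 − 0/1 = 1/1
Scaled code = (code − low) / width = (1/3 − 0/1) / 1/1 = 1/3
  b: [0/1, 1/6) 
  f: [1/6, 1/2) ← scaled code falls here ✓
  c: [1/2, 1/1) 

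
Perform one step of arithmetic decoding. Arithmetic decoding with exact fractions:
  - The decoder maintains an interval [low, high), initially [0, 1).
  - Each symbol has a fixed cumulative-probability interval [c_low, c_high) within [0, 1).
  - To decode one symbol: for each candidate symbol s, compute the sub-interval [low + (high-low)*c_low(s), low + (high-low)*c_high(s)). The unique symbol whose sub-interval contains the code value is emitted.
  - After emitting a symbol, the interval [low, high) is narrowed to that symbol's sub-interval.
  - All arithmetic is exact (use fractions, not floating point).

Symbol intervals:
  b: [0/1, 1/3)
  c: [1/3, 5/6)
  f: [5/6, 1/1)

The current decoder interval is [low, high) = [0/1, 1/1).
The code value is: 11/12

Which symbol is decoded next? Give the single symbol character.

Interval width = high − low = 1/1 − 0/1 = 1/1
Scaled code = (code − low) / width = (11/12 − 0/1) / 1/1 = 11/12
  b: [0/1, 1/3) 
  c: [1/3, 5/6) 
  f: [5/6, 1/1) ← scaled code falls here ✓

Answer: f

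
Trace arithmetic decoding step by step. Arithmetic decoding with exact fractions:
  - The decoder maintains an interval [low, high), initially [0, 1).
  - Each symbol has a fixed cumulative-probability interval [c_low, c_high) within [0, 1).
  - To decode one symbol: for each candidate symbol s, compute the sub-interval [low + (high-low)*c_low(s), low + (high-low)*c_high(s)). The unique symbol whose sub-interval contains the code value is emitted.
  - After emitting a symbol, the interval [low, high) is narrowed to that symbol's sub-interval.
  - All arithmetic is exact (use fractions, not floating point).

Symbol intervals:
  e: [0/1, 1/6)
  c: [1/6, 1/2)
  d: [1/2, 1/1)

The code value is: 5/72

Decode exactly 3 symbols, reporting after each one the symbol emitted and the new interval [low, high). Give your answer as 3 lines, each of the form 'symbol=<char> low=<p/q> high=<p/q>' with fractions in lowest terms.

Answer: symbol=e low=0/1 high=1/6
symbol=c low=1/36 high=1/12
symbol=d low=1/18 high=1/12

Derivation:
Step 1: interval [0/1, 1/1), width = 1/1 - 0/1 = 1/1
  'e': [0/1 + 1/1*0/1, 0/1 + 1/1*1/6) = [0/1, 1/6) <- contains code 5/72
  'c': [0/1 + 1/1*1/6, 0/1 + 1/1*1/2) = [1/6, 1/2)
  'd': [0/1 + 1/1*1/2, 0/1 + 1/1*1/1) = [1/2, 1/1)
  emit 'e', narrow to [0/1, 1/6)
Step 2: interval [0/1, 1/6), width = 1/6 - 0/1 = 1/6
  'e': [0/1 + 1/6*0/1, 0/1 + 1/6*1/6) = [0/1, 1/36)
  'c': [0/1 + 1/6*1/6, 0/1 + 1/6*1/2) = [1/36, 1/12) <- contains code 5/72
  'd': [0/1 + 1/6*1/2, 0/1 + 1/6*1/1) = [1/12, 1/6)
  emit 'c', narrow to [1/36, 1/12)
Step 3: interval [1/36, 1/12), width = 1/12 - 1/36 = 1/18
  'e': [1/36 + 1/18*0/1, 1/36 + 1/18*1/6) = [1/36, 1/27)
  'c': [1/36 + 1/18*1/6, 1/36 + 1/18*1/2) = [1/27, 1/18)
  'd': [1/36 + 1/18*1/2, 1/36 + 1/18*1/1) = [1/18, 1/12) <- contains code 5/72
  emit 'd', narrow to [1/18, 1/12)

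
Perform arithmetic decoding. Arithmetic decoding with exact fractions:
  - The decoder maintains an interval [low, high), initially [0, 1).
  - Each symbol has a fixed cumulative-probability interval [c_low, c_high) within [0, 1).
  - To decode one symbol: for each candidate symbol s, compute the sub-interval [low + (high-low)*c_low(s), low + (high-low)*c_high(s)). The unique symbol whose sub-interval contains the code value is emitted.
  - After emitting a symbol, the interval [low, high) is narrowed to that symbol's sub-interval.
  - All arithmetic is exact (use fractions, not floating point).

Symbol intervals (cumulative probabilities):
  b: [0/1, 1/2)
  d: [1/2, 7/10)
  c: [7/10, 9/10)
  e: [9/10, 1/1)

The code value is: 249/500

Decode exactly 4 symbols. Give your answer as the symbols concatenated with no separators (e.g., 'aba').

Step 1: interval [0/1, 1/1), width = 1/1 - 0/1 = 1/1
  'b': [0/1 + 1/1*0/1, 0/1 + 1/1*1/2) = [0/1, 1/2) <- contains code 249/500
  'd': [0/1 + 1/1*1/2, 0/1 + 1/1*7/10) = [1/2, 7/10)
  'c': [0/1 + 1/1*7/10, 0/1 + 1/1*9/10) = [7/10, 9/10)
  'e': [0/1 + 1/1*9/10, 0/1 + 1/1*1/1) = [9/10, 1/1)
  emit 'b', narrow to [0/1, 1/2)
Step 2: interval [0/1, 1/2), width = 1/2 - 0/1 = 1/2
  'b': [0/1 + 1/2*0/1, 0/1 + 1/2*1/2) = [0/1, 1/4)
  'd': [0/1 + 1/2*1/2, 0/1 + 1/2*7/10) = [1/4, 7/20)
  'c': [0/1 + 1/2*7/10, 0/1 + 1/2*9/10) = [7/20, 9/20)
  'e': [0/1 + 1/2*9/10, 0/1 + 1/2*1/1) = [9/20, 1/2) <- contains code 249/500
  emit 'e', narrow to [9/20, 1/2)
Step 3: interval [9/20, 1/2), width = 1/2 - 9/20 = 1/20
  'b': [9/20 + 1/20*0/1, 9/20 + 1/20*1/2) = [9/20, 19/40)
  'd': [9/20 + 1/20*1/2, 9/20 + 1/20*7/10) = [19/40, 97/200)
  'c': [9/20 + 1/20*7/10, 9/20 + 1/20*9/10) = [97/200, 99/200)
  'e': [9/20 + 1/20*9/10, 9/20 + 1/20*1/1) = [99/200, 1/2) <- contains code 249/500
  emit 'e', narrow to [99/200, 1/2)
Step 4: interval [99/200, 1/2), width = 1/2 - 99/200 = 1/200
  'b': [99/200 + 1/200*0/1, 99/200 + 1/200*1/2) = [99/200, 199/400)
  'd': [99/200 + 1/200*1/2, 99/200 + 1/200*7/10) = [199/400, 997/2000) <- contains code 249/500
  'c': [99/200 + 1/200*7/10, 99/200 + 1/200*9/10) = [997/2000, 999/2000)
  'e': [99/200 + 1/200*9/10, 99/200 + 1/200*1/1) = [999/2000, 1/2)
  emit 'd', narrow to [199/400, 997/2000)

Answer: beed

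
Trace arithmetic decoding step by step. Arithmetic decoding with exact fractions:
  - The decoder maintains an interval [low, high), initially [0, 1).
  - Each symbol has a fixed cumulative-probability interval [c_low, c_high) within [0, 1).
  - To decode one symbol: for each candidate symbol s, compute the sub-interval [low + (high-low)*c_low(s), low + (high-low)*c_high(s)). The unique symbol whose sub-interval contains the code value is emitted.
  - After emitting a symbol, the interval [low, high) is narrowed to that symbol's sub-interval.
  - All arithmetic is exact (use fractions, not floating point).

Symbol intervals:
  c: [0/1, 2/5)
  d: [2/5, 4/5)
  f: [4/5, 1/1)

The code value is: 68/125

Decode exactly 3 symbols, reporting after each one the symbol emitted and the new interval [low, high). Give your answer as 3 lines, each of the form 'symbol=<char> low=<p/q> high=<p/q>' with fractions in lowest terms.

Answer: symbol=d low=2/5 high=4/5
symbol=c low=2/5 high=14/25
symbol=f low=66/125 high=14/25

Derivation:
Step 1: interval [0/1, 1/1), width = 1/1 - 0/1 = 1/1
  'c': [0/1 + 1/1*0/1, 0/1 + 1/1*2/5) = [0/1, 2/5)
  'd': [0/1 + 1/1*2/5, 0/1 + 1/1*4/5) = [2/5, 4/5) <- contains code 68/125
  'f': [0/1 + 1/1*4/5, 0/1 + 1/1*1/1) = [4/5, 1/1)
  emit 'd', narrow to [2/5, 4/5)
Step 2: interval [2/5, 4/5), width = 4/5 - 2/5 = 2/5
  'c': [2/5 + 2/5*0/1, 2/5 + 2/5*2/5) = [2/5, 14/25) <- contains code 68/125
  'd': [2/5 + 2/5*2/5, 2/5 + 2/5*4/5) = [14/25, 18/25)
  'f': [2/5 + 2/5*4/5, 2/5 + 2/5*1/1) = [18/25, 4/5)
  emit 'c', narrow to [2/5, 14/25)
Step 3: interval [2/5, 14/25), width = 14/25 - 2/5 = 4/25
  'c': [2/5 + 4/25*0/1, 2/5 + 4/25*2/5) = [2/5, 58/125)
  'd': [2/5 + 4/25*2/5, 2/5 + 4/25*4/5) = [58/125, 66/125)
  'f': [2/5 + 4/25*4/5, 2/5 + 4/25*1/1) = [66/125, 14/25) <- contains code 68/125
  emit 'f', narrow to [66/125, 14/25)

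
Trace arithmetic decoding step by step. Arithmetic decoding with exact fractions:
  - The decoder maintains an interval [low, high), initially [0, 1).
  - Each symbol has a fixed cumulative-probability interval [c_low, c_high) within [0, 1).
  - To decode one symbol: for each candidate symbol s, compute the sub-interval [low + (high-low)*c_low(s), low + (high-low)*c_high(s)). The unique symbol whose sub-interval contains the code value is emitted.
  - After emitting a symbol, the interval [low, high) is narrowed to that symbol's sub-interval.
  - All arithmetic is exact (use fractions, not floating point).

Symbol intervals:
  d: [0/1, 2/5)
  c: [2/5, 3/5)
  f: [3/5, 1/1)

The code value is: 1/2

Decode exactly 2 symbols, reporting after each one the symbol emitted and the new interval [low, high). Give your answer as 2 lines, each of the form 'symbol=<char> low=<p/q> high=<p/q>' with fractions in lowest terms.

Step 1: interval [0/1, 1/1), width = 1/1 - 0/1 = 1/1
  'd': [0/1 + 1/1*0/1, 0/1 + 1/1*2/5) = [0/1, 2/5)
  'c': [0/1 + 1/1*2/5, 0/1 + 1/1*3/5) = [2/5, 3/5) <- contains code 1/2
  'f': [0/1 + 1/1*3/5, 0/1 + 1/1*1/1) = [3/5, 1/1)
  emit 'c', narrow to [2/5, 3/5)
Step 2: interval [2/5, 3/5), width = 3/5 - 2/5 = 1/5
  'd': [2/5 + 1/5*0/1, 2/5 + 1/5*2/5) = [2/5, 12/25)
  'c': [2/5 + 1/5*2/5, 2/5 + 1/5*3/5) = [12/25, 13/25) <- contains code 1/2
  'f': [2/5 + 1/5*3/5, 2/5 + 1/5*1/1) = [13/25, 3/5)
  emit 'c', narrow to [12/25, 13/25)

Answer: symbol=c low=2/5 high=3/5
symbol=c low=12/25 high=13/25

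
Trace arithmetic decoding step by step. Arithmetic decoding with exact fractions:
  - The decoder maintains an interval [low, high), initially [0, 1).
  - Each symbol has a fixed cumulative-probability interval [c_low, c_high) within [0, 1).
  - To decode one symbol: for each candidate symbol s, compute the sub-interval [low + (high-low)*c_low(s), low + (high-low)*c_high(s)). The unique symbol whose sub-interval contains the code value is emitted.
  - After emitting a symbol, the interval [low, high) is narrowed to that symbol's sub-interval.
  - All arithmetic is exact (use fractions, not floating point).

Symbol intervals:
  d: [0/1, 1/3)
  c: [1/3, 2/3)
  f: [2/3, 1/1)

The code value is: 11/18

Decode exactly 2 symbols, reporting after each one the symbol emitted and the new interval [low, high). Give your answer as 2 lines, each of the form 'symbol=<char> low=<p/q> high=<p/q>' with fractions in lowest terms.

Answer: symbol=c low=1/3 high=2/3
symbol=f low=5/9 high=2/3

Derivation:
Step 1: interval [0/1, 1/1), width = 1/1 - 0/1 = 1/1
  'd': [0/1 + 1/1*0/1, 0/1 + 1/1*1/3) = [0/1, 1/3)
  'c': [0/1 + 1/1*1/3, 0/1 + 1/1*2/3) = [1/3, 2/3) <- contains code 11/18
  'f': [0/1 + 1/1*2/3, 0/1 + 1/1*1/1) = [2/3, 1/1)
  emit 'c', narrow to [1/3, 2/3)
Step 2: interval [1/3, 2/3), width = 2/3 - 1/3 = 1/3
  'd': [1/3 + 1/3*0/1, 1/3 + 1/3*1/3) = [1/3, 4/9)
  'c': [1/3 + 1/3*1/3, 1/3 + 1/3*2/3) = [4/9, 5/9)
  'f': [1/3 + 1/3*2/3, 1/3 + 1/3*1/1) = [5/9, 2/3) <- contains code 11/18
  emit 'f', narrow to [5/9, 2/3)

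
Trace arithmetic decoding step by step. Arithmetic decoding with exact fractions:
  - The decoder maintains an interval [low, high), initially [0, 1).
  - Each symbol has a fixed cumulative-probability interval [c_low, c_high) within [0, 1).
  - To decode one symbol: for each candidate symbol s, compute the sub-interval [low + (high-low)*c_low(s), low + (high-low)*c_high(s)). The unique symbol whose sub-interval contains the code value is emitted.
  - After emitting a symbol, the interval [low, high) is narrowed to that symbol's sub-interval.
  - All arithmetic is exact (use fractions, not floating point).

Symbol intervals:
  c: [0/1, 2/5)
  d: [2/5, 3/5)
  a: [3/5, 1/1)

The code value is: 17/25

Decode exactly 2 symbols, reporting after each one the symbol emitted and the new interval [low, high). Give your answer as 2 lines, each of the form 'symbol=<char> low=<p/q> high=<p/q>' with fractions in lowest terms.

Answer: symbol=a low=3/5 high=1/1
symbol=c low=3/5 high=19/25

Derivation:
Step 1: interval [0/1, 1/1), width = 1/1 - 0/1 = 1/1
  'c': [0/1 + 1/1*0/1, 0/1 + 1/1*2/5) = [0/1, 2/5)
  'd': [0/1 + 1/1*2/5, 0/1 + 1/1*3/5) = [2/5, 3/5)
  'a': [0/1 + 1/1*3/5, 0/1 + 1/1*1/1) = [3/5, 1/1) <- contains code 17/25
  emit 'a', narrow to [3/5, 1/1)
Step 2: interval [3/5, 1/1), width = 1/1 - 3/5 = 2/5
  'c': [3/5 + 2/5*0/1, 3/5 + 2/5*2/5) = [3/5, 19/25) <- contains code 17/25
  'd': [3/5 + 2/5*2/5, 3/5 + 2/5*3/5) = [19/25, 21/25)
  'a': [3/5 + 2/5*3/5, 3/5 + 2/5*1/1) = [21/25, 1/1)
  emit 'c', narrow to [3/5, 19/25)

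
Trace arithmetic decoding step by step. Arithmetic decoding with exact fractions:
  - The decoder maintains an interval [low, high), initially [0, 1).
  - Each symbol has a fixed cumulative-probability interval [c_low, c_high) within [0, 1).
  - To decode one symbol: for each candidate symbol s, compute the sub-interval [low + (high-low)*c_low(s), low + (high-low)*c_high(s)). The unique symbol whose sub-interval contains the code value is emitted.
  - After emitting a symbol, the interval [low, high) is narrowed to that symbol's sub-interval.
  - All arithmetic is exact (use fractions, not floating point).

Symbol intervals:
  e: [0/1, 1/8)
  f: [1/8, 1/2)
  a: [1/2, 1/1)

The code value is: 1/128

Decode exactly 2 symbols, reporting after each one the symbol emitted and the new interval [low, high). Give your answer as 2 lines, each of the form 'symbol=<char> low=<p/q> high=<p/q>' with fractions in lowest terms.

Answer: symbol=e low=0/1 high=1/8
symbol=e low=0/1 high=1/64

Derivation:
Step 1: interval [0/1, 1/1), width = 1/1 - 0/1 = 1/1
  'e': [0/1 + 1/1*0/1, 0/1 + 1/1*1/8) = [0/1, 1/8) <- contains code 1/128
  'f': [0/1 + 1/1*1/8, 0/1 + 1/1*1/2) = [1/8, 1/2)
  'a': [0/1 + 1/1*1/2, 0/1 + 1/1*1/1) = [1/2, 1/1)
  emit 'e', narrow to [0/1, 1/8)
Step 2: interval [0/1, 1/8), width = 1/8 - 0/1 = 1/8
  'e': [0/1 + 1/8*0/1, 0/1 + 1/8*1/8) = [0/1, 1/64) <- contains code 1/128
  'f': [0/1 + 1/8*1/8, 0/1 + 1/8*1/2) = [1/64, 1/16)
  'a': [0/1 + 1/8*1/2, 0/1 + 1/8*1/1) = [1/16, 1/8)
  emit 'e', narrow to [0/1, 1/64)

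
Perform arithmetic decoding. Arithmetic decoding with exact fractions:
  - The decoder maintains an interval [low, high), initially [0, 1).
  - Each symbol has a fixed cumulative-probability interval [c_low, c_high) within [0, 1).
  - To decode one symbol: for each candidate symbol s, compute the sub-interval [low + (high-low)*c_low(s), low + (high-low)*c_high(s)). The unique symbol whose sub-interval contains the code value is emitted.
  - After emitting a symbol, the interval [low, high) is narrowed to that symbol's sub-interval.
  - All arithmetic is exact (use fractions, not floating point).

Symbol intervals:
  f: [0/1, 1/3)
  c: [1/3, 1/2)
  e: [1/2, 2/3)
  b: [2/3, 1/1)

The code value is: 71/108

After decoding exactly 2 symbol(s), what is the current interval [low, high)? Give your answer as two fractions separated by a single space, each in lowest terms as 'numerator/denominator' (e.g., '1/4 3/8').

Step 1: interval [0/1, 1/1), width = 1/1 - 0/1 = 1/1
  'f': [0/1 + 1/1*0/1, 0/1 + 1/1*1/3) = [0/1, 1/3)
  'c': [0/1 + 1/1*1/3, 0/1 + 1/1*1/2) = [1/3, 1/2)
  'e': [0/1 + 1/1*1/2, 0/1 + 1/1*2/3) = [1/2, 2/3) <- contains code 71/108
  'b': [0/1 + 1/1*2/3, 0/1 + 1/1*1/1) = [2/3, 1/1)
  emit 'e', narrow to [1/2, 2/3)
Step 2: interval [1/2, 2/3), width = 2/3 - 1/2 = 1/6
  'f': [1/2 + 1/6*0/1, 1/2 + 1/6*1/3) = [1/2, 5/9)
  'c': [1/2 + 1/6*1/3, 1/2 + 1/6*1/2) = [5/9, 7/12)
  'e': [1/2 + 1/6*1/2, 1/2 + 1/6*2/3) = [7/12, 11/18)
  'b': [1/2 + 1/6*2/3, 1/2 + 1/6*1/1) = [11/18, 2/3) <- contains code 71/108
  emit 'b', narrow to [11/18, 2/3)

Answer: 11/18 2/3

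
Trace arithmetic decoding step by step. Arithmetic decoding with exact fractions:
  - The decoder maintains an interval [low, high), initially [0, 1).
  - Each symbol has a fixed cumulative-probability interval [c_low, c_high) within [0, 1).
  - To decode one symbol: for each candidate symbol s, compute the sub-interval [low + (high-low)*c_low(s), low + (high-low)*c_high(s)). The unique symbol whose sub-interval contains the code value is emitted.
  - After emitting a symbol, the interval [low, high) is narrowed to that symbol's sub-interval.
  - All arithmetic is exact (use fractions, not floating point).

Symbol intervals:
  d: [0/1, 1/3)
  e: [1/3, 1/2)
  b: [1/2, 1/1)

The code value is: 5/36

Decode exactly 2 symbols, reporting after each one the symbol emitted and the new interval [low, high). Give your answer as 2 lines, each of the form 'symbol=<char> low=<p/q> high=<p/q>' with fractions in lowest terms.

Answer: symbol=d low=0/1 high=1/3
symbol=e low=1/9 high=1/6

Derivation:
Step 1: interval [0/1, 1/1), width = 1/1 - 0/1 = 1/1
  'd': [0/1 + 1/1*0/1, 0/1 + 1/1*1/3) = [0/1, 1/3) <- contains code 5/36
  'e': [0/1 + 1/1*1/3, 0/1 + 1/1*1/2) = [1/3, 1/2)
  'b': [0/1 + 1/1*1/2, 0/1 + 1/1*1/1) = [1/2, 1/1)
  emit 'd', narrow to [0/1, 1/3)
Step 2: interval [0/1, 1/3), width = 1/3 - 0/1 = 1/3
  'd': [0/1 + 1/3*0/1, 0/1 + 1/3*1/3) = [0/1, 1/9)
  'e': [0/1 + 1/3*1/3, 0/1 + 1/3*1/2) = [1/9, 1/6) <- contains code 5/36
  'b': [0/1 + 1/3*1/2, 0/1 + 1/3*1/1) = [1/6, 1/3)
  emit 'e', narrow to [1/9, 1/6)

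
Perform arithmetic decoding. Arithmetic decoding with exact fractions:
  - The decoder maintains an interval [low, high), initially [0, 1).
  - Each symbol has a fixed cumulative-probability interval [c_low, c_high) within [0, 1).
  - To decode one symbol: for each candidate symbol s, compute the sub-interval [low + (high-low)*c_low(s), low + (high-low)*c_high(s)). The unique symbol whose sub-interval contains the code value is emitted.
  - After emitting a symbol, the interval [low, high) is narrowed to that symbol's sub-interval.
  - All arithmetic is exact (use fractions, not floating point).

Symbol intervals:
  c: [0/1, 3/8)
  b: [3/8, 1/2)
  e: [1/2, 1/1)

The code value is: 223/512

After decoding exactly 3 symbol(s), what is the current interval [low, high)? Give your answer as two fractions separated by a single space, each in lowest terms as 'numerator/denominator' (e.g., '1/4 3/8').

Answer: 55/128 7/16

Derivation:
Step 1: interval [0/1, 1/1), width = 1/1 - 0/1 = 1/1
  'c': [0/1 + 1/1*0/1, 0/1 + 1/1*3/8) = [0/1, 3/8)
  'b': [0/1 + 1/1*3/8, 0/1 + 1/1*1/2) = [3/8, 1/2) <- contains code 223/512
  'e': [0/1 + 1/1*1/2, 0/1 + 1/1*1/1) = [1/2, 1/1)
  emit 'b', narrow to [3/8, 1/2)
Step 2: interval [3/8, 1/2), width = 1/2 - 3/8 = 1/8
  'c': [3/8 + 1/8*0/1, 3/8 + 1/8*3/8) = [3/8, 27/64)
  'b': [3/8 + 1/8*3/8, 3/8 + 1/8*1/2) = [27/64, 7/16) <- contains code 223/512
  'e': [3/8 + 1/8*1/2, 3/8 + 1/8*1/1) = [7/16, 1/2)
  emit 'b', narrow to [27/64, 7/16)
Step 3: interval [27/64, 7/16), width = 7/16 - 27/64 = 1/64
  'c': [27/64 + 1/64*0/1, 27/64 + 1/64*3/8) = [27/64, 219/512)
  'b': [27/64 + 1/64*3/8, 27/64 + 1/64*1/2) = [219/512, 55/128)
  'e': [27/64 + 1/64*1/2, 27/64 + 1/64*1/1) = [55/128, 7/16) <- contains code 223/512
  emit 'e', narrow to [55/128, 7/16)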